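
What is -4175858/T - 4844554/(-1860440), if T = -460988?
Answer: 1250276814609/107205064340 ≈ 11.662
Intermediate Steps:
-4175858/T - 4844554/(-1860440) = -4175858/(-460988) - 4844554/(-1860440) = -4175858*(-1/460988) - 4844554*(-1/1860440) = 2087929/230494 + 2422277/930220 = 1250276814609/107205064340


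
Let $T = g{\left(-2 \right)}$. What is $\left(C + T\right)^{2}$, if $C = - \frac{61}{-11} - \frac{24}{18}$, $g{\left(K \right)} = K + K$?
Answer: $\frac{49}{1089} \approx 0.044995$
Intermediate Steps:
$g{\left(K \right)} = 2 K$
$C = \frac{139}{33}$ ($C = \left(-61\right) \left(- \frac{1}{11}\right) - \frac{4}{3} = \frac{61}{11} - \frac{4}{3} = \frac{139}{33} \approx 4.2121$)
$T = -4$ ($T = 2 \left(-2\right) = -4$)
$\left(C + T\right)^{2} = \left(\frac{139}{33} - 4\right)^{2} = \left(\frac{7}{33}\right)^{2} = \frac{49}{1089}$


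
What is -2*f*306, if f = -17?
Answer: 10404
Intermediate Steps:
-2*f*306 = -2*(-17)*306 = 34*306 = 10404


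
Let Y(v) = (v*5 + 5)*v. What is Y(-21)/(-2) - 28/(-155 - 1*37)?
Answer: -50393/48 ≈ -1049.9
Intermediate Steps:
Y(v) = v*(5 + 5*v) (Y(v) = (5*v + 5)*v = (5 + 5*v)*v = v*(5 + 5*v))
Y(-21)/(-2) - 28/(-155 - 1*37) = (5*(-21)*(1 - 21))/(-2) - 28/(-155 - 1*37) = (5*(-21)*(-20))*(-½) - 28/(-155 - 37) = 2100*(-½) - 28/(-192) = -1050 - 28*(-1/192) = -1050 + 7/48 = -50393/48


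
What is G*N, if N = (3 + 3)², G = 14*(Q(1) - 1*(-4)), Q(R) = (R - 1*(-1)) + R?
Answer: 3528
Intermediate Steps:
Q(R) = 1 + 2*R (Q(R) = (R + 1) + R = (1 + R) + R = 1 + 2*R)
G = 98 (G = 14*((1 + 2*1) - 1*(-4)) = 14*((1 + 2) + 4) = 14*(3 + 4) = 14*7 = 98)
N = 36 (N = 6² = 36)
G*N = 98*36 = 3528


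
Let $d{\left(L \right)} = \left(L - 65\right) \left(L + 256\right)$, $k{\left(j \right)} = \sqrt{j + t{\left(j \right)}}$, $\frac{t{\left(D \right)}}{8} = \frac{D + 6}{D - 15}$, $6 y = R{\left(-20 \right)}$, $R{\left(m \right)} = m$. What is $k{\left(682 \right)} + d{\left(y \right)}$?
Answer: $- \frac{155390}{9} + \frac{\sqrt{307085466}}{667} \approx -17239.0$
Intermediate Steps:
$y = - \frac{10}{3}$ ($y = \frac{1}{6} \left(-20\right) = - \frac{10}{3} \approx -3.3333$)
$t{\left(D \right)} = \frac{8 \left(6 + D\right)}{-15 + D}$ ($t{\left(D \right)} = 8 \frac{D + 6}{D - 15} = 8 \frac{6 + D}{-15 + D} = \frac{8 \left(6 + D\right)}{-15 + D}$)
$k{\left(j \right)} = \sqrt{j + \frac{8 \left(6 + j\right)}{-15 + j}}$
$d{\left(L \right)} = \left(-65 + L\right) \left(256 + L\right)$
$k{\left(682 \right)} + d{\left(y \right)} = \sqrt{\frac{48 + 682^{2} - 4774}{-15 + 682}} + \left(-16640 + \left(- \frac{10}{3}\right)^{2} + 191 \left(- \frac{10}{3}\right)\right) = \sqrt{\frac{48 + 465124 - 4774}{667}} - \frac{155390}{9} = \sqrt{\frac{1}{667} \cdot 460398} - \frac{155390}{9} = \sqrt{\frac{460398}{667}} - \frac{155390}{9} = \frac{\sqrt{307085466}}{667} - \frac{155390}{9} = - \frac{155390}{9} + \frac{\sqrt{307085466}}{667}$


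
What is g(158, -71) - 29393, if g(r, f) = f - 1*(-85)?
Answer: -29379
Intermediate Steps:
g(r, f) = 85 + f (g(r, f) = f + 85 = 85 + f)
g(158, -71) - 29393 = (85 - 71) - 29393 = 14 - 29393 = -29379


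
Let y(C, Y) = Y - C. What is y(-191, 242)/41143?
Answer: 433/41143 ≈ 0.010524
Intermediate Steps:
y(-191, 242)/41143 = (242 - 1*(-191))/41143 = (242 + 191)*(1/41143) = 433*(1/41143) = 433/41143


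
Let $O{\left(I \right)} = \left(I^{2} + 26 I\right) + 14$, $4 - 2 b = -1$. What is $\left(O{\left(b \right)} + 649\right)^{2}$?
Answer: $\frac{8625969}{16} \approx 5.3912 \cdot 10^{5}$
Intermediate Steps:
$b = \frac{5}{2}$ ($b = 2 - - \frac{1}{2} = 2 + \frac{1}{2} = \frac{5}{2} \approx 2.5$)
$O{\left(I \right)} = 14 + I^{2} + 26 I$
$\left(O{\left(b \right)} + 649\right)^{2} = \left(\left(14 + \left(\frac{5}{2}\right)^{2} + 26 \cdot \frac{5}{2}\right) + 649\right)^{2} = \left(\left(14 + \frac{25}{4} + 65\right) + 649\right)^{2} = \left(\frac{341}{4} + 649\right)^{2} = \left(\frac{2937}{4}\right)^{2} = \frac{8625969}{16}$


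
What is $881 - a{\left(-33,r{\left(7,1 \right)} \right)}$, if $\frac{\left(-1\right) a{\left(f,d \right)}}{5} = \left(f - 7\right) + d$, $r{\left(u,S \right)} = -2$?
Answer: $671$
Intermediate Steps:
$a{\left(f,d \right)} = 35 - 5 d - 5 f$ ($a{\left(f,d \right)} = - 5 \left(\left(f - 7\right) + d\right) = - 5 \left(\left(-7 + f\right) + d\right) = - 5 \left(-7 + d + f\right) = 35 - 5 d - 5 f$)
$881 - a{\left(-33,r{\left(7,1 \right)} \right)} = 881 - \left(35 - -10 - -165\right) = 881 - \left(35 + 10 + 165\right) = 881 - 210 = 671$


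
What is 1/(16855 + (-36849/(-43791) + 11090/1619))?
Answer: 23632543/398508279172 ≈ 5.9302e-5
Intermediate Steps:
1/(16855 + (-36849/(-43791) + 11090/1619)) = 1/(16855 + (-36849*(-1/43791) + 11090*(1/1619))) = 1/(16855 + (12283/14597 + 11090/1619)) = 1/(16855 + 181766907/23632543) = 1/(398508279172/23632543) = 23632543/398508279172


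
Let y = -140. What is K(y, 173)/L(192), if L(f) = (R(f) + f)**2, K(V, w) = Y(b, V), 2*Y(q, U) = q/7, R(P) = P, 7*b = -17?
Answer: -17/14450688 ≈ -1.1764e-6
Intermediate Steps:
b = -17/7 (b = (1/7)*(-17) = -17/7 ≈ -2.4286)
Y(q, U) = q/14 (Y(q, U) = (q/7)/2 = q/14)
K(V, w) = -17/98 (K(V, w) = (1/14)*(-17/7) = -17/98)
L(f) = 4*f**2 (L(f) = (f + f)**2 = (2*f)**2 = 4*f**2)
K(y, 173)/L(192) = -17/(98*(4*192**2)) = -17/(98*(4*36864)) = -17/98/147456 = -17/98*1/147456 = -17/14450688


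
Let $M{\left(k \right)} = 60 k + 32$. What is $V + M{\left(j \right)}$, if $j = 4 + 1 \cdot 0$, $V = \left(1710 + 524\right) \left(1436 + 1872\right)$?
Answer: $7390344$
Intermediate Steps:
$V = 7390072$ ($V = 2234 \cdot 3308 = 7390072$)
$j = 4$ ($j = 4 + 0 = 4$)
$M{\left(k \right)} = 32 + 60 k$
$V + M{\left(j \right)} = 7390072 + \left(32 + 60 \cdot 4\right) = 7390072 + \left(32 + 240\right) = 7390072 + 272 = 7390344$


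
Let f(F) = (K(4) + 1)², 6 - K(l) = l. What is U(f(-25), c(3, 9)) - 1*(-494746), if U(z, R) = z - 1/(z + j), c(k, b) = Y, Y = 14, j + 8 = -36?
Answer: 17316426/35 ≈ 4.9476e+5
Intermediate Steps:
j = -44 (j = -8 - 36 = -44)
K(l) = 6 - l
c(k, b) = 14
f(F) = 9 (f(F) = ((6 - 1*4) + 1)² = ((6 - 4) + 1)² = (2 + 1)² = 3² = 9)
U(z, R) = z - 1/(-44 + z) (U(z, R) = z - 1/(z - 44) = z - 1/(-44 + z))
U(f(-25), c(3, 9)) - 1*(-494746) = (-1 + 9² - 44*9)/(-44 + 9) - 1*(-494746) = (-1 + 81 - 396)/(-35) + 494746 = -1/35*(-316) + 494746 = 316/35 + 494746 = 17316426/35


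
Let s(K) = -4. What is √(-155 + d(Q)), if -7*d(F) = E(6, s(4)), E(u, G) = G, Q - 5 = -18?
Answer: I*√7567/7 ≈ 12.427*I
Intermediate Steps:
Q = -13 (Q = 5 - 18 = -13)
d(F) = 4/7 (d(F) = -⅐*(-4) = 4/7)
√(-155 + d(Q)) = √(-155 + 4/7) = √(-1081/7) = I*√7567/7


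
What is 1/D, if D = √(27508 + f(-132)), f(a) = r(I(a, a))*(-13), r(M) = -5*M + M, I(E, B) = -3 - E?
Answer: √8554/17108 ≈ 0.0054061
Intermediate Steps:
r(M) = -4*M
f(a) = -156 - 52*a (f(a) = -4*(-3 - a)*(-13) = (12 + 4*a)*(-13) = -156 - 52*a)
D = 2*√8554 (D = √(27508 + (-156 - 52*(-132))) = √(27508 + (-156 + 6864)) = √(27508 + 6708) = √34216 = 2*√8554 ≈ 184.98)
1/D = 1/(2*√8554) = √8554/17108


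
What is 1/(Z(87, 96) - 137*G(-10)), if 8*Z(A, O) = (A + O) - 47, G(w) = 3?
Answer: -1/394 ≈ -0.0025381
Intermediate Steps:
Z(A, O) = -47/8 + A/8 + O/8 (Z(A, O) = ((A + O) - 47)/8 = (-47 + A + O)/8 = -47/8 + A/8 + O/8)
1/(Z(87, 96) - 137*G(-10)) = 1/((-47/8 + (1/8)*87 + (1/8)*96) - 137*3) = 1/((-47/8 + 87/8 + 12) - 1*411) = 1/(17 - 411) = 1/(-394) = -1/394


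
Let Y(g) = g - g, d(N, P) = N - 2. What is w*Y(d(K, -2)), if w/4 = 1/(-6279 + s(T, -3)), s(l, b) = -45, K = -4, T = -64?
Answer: 0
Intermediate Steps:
d(N, P) = -2 + N
w = -1/1581 (w = 4/(-6279 - 45) = 4/(-6324) = 4*(-1/6324) = -1/1581 ≈ -0.00063251)
Y(g) = 0
w*Y(d(K, -2)) = -1/1581*0 = 0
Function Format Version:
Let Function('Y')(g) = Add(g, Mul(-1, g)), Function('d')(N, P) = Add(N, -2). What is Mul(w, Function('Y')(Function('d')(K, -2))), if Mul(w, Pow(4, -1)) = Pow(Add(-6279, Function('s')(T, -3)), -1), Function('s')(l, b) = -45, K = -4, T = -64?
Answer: 0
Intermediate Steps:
Function('d')(N, P) = Add(-2, N)
w = Rational(-1, 1581) (w = Mul(4, Pow(Add(-6279, -45), -1)) = Mul(4, Pow(-6324, -1)) = Mul(4, Rational(-1, 6324)) = Rational(-1, 1581) ≈ -0.00063251)
Function('Y')(g) = 0
Mul(w, Function('Y')(Function('d')(K, -2))) = Mul(Rational(-1, 1581), 0) = 0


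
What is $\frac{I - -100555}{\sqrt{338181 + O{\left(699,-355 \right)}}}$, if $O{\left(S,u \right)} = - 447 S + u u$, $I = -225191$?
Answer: $- \frac{124636 \sqrt{3097}}{21679} \approx -319.94$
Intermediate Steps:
$O{\left(S,u \right)} = u^{2} - 447 S$ ($O{\left(S,u \right)} = - 447 S + u^{2} = u^{2} - 447 S$)
$\frac{I - -100555}{\sqrt{338181 + O{\left(699,-355 \right)}}} = \frac{-225191 - -100555}{\sqrt{338181 + \left(\left(-355\right)^{2} - 312453\right)}} = \frac{-225191 + \left(-107352 + 207907\right)}{\sqrt{338181 + \left(126025 - 312453\right)}} = \frac{-225191 + 100555}{\sqrt{338181 - 186428}} = - \frac{124636}{\sqrt{151753}} = - \frac{124636}{7 \sqrt{3097}} = - 124636 \frac{\sqrt{3097}}{21679} = - \frac{124636 \sqrt{3097}}{21679}$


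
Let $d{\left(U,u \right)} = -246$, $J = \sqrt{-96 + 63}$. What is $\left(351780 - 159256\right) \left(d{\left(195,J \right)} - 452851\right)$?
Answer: $-87232046828$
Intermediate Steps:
$J = i \sqrt{33}$ ($J = \sqrt{-33} = i \sqrt{33} \approx 5.7446 i$)
$\left(351780 - 159256\right) \left(d{\left(195,J \right)} - 452851\right) = \left(351780 - 159256\right) \left(-246 - 452851\right) = 192524 \left(-453097\right) = -87232046828$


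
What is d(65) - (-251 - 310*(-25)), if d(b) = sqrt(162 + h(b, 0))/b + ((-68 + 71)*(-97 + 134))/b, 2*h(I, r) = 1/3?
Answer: -487324/65 + sqrt(5838)/390 ≈ -7497.1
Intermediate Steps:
h(I, r) = 1/6 (h(I, r) = (1/3)/2 = (1*(1/3))/2 = (1/2)*(1/3) = 1/6)
d(b) = 111/b + sqrt(5838)/(6*b) (d(b) = sqrt(162 + 1/6)/b + ((-68 + 71)*(-97 + 134))/b = sqrt(973/6)/b + (3*37)/b = (sqrt(5838)/6)/b + 111/b = sqrt(5838)/(6*b) + 111/b = 111/b + sqrt(5838)/(6*b))
d(65) - (-251 - 310*(-25)) = (1/6)*(666 + sqrt(5838))/65 - (-251 - 310*(-25)) = (1/6)*(1/65)*(666 + sqrt(5838)) - (-251 + 7750) = (111/65 + sqrt(5838)/390) - 1*7499 = (111/65 + sqrt(5838)/390) - 7499 = -487324/65 + sqrt(5838)/390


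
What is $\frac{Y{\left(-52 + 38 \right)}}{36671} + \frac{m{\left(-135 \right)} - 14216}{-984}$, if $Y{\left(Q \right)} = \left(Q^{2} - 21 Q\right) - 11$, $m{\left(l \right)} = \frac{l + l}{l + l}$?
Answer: $\frac{521749601}{36084264} \approx 14.459$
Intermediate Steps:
$m{\left(l \right)} = 1$ ($m{\left(l \right)} = \frac{2 l}{2 l} = 2 l \frac{1}{2 l} = 1$)
$Y{\left(Q \right)} = -11 + Q^{2} - 21 Q$
$\frac{Y{\left(-52 + 38 \right)}}{36671} + \frac{m{\left(-135 \right)} - 14216}{-984} = \frac{-11 + \left(-52 + 38\right)^{2} - 21 \left(-52 + 38\right)}{36671} + \frac{1 - 14216}{-984} = \left(-11 + \left(-14\right)^{2} - -294\right) \frac{1}{36671} + \left(1 - 14216\right) \left(- \frac{1}{984}\right) = \left(-11 + 196 + 294\right) \frac{1}{36671} - - \frac{14215}{984} = 479 \cdot \frac{1}{36671} + \frac{14215}{984} = \frac{479}{36671} + \frac{14215}{984} = \frac{521749601}{36084264}$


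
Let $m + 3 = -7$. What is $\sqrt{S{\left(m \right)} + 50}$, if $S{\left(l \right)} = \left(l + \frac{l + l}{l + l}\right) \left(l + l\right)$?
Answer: $\sqrt{230} \approx 15.166$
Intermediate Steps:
$m = -10$ ($m = -3 - 7 = -10$)
$S{\left(l \right)} = 2 l \left(1 + l\right)$ ($S{\left(l \right)} = \left(l + \frac{2 l}{2 l}\right) 2 l = \left(l + 2 l \frac{1}{2 l}\right) 2 l = \left(l + 1\right) 2 l = \left(1 + l\right) 2 l = 2 l \left(1 + l\right)$)
$\sqrt{S{\left(m \right)} + 50} = \sqrt{2 \left(-10\right) \left(1 - 10\right) + 50} = \sqrt{2 \left(-10\right) \left(-9\right) + 50} = \sqrt{180 + 50} = \sqrt{230}$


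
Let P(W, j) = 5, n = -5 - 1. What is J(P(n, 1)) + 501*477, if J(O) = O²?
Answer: 239002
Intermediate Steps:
n = -6
J(P(n, 1)) + 501*477 = 5² + 501*477 = 25 + 238977 = 239002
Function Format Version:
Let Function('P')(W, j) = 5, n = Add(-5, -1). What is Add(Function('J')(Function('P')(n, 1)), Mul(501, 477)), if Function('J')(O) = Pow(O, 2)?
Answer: 239002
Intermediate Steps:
n = -6
Add(Function('J')(Function('P')(n, 1)), Mul(501, 477)) = Add(Pow(5, 2), Mul(501, 477)) = Add(25, 238977) = 239002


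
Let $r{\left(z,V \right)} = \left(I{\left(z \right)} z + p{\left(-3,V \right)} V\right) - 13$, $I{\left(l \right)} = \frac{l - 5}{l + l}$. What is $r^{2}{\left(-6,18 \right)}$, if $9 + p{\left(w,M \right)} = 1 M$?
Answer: $\frac{82369}{4} \approx 20592.0$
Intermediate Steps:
$I{\left(l \right)} = \frac{-5 + l}{2 l}$
$p{\left(w,M \right)} = -9 + M$ ($p{\left(w,M \right)} = -9 + 1 M = -9 + M$)
$r{\left(z,V \right)} = - \frac{31}{2} + \frac{z}{2} + V \left(-9 + V\right)$ ($r{\left(z,V \right)} = \left(\frac{-5 + z}{2 z} z + \left(-9 + V\right) V\right) - 13 = \left(\left(- \frac{5}{2} + \frac{z}{2}\right) + V \left(-9 + V\right)\right) - 13 = \left(- \frac{5}{2} + \frac{z}{2} + V \left(-9 + V\right)\right) - 13 = - \frac{31}{2} + \frac{z}{2} + V \left(-9 + V\right)$)
$r^{2}{\left(-6,18 \right)} = \left(- \frac{31}{2} + \frac{1}{2} \left(-6\right) + 18 \left(-9 + 18\right)\right)^{2} = \left(- \frac{31}{2} - 3 + 18 \cdot 9\right)^{2} = \left(- \frac{31}{2} - 3 + 162\right)^{2} = \left(\frac{287}{2}\right)^{2} = \frac{82369}{4}$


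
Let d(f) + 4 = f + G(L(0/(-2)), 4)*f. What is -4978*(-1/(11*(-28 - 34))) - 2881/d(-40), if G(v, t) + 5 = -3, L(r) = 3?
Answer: -1669385/94116 ≈ -17.738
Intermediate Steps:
G(v, t) = -8 (G(v, t) = -5 - 3 = -8)
d(f) = -4 - 7*f (d(f) = -4 + (f - 8*f) = -4 - 7*f)
-4978*(-1/(11*(-28 - 34))) - 2881/d(-40) = -4978*(-1/(11*(-28 - 34))) - 2881/(-4 - 7*(-40)) = -4978/((-62*(-11))) - 2881/(-4 + 280) = -4978/682 - 2881/276 = -4978*1/682 - 2881*1/276 = -2489/341 - 2881/276 = -1669385/94116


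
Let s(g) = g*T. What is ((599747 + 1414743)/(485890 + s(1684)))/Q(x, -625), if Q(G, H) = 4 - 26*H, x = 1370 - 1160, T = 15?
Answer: 201449/830823210 ≈ 0.00024247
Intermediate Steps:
s(g) = 15*g (s(g) = g*15 = 15*g)
x = 210
((599747 + 1414743)/(485890 + s(1684)))/Q(x, -625) = ((599747 + 1414743)/(485890 + 15*1684))/(4 - 26*(-625)) = (2014490/(485890 + 25260))/(4 + 16250) = (2014490/511150)/16254 = (2014490*(1/511150))*(1/16254) = (201449/51115)*(1/16254) = 201449/830823210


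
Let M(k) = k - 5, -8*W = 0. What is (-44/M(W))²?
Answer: 1936/25 ≈ 77.440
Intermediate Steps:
W = 0 (W = -⅛*0 = 0)
M(k) = -5 + k
(-44/M(W))² = (-44/(-5 + 0))² = (-44/(-5))² = (-44*(-⅕))² = (44/5)² = 1936/25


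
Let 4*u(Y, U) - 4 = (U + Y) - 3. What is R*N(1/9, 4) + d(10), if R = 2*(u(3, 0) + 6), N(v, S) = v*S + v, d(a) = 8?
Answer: 142/9 ≈ 15.778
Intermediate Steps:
u(Y, U) = ¼ + U/4 + Y/4 (u(Y, U) = 1 + ((U + Y) - 3)/4 = 1 + (-3 + U + Y)/4 = 1 + (-¾ + U/4 + Y/4) = ¼ + U/4 + Y/4)
N(v, S) = v + S*v (N(v, S) = S*v + v = v + S*v)
R = 14 (R = 2*((¼ + (¼)*0 + (¼)*3) + 6) = 2*((¼ + 0 + ¾) + 6) = 2*(1 + 6) = 2*7 = 14)
R*N(1/9, 4) + d(10) = 14*((1 + 4)/9) + 8 = 14*((⅑)*5) + 8 = 14*(5/9) + 8 = 70/9 + 8 = 142/9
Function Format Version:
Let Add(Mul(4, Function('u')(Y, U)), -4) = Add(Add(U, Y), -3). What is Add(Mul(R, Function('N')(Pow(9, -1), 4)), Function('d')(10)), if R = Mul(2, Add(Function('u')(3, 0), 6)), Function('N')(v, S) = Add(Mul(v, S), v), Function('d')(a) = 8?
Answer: Rational(142, 9) ≈ 15.778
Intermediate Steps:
Function('u')(Y, U) = Add(Rational(1, 4), Mul(Rational(1, 4), U), Mul(Rational(1, 4), Y)) (Function('u')(Y, U) = Add(1, Mul(Rational(1, 4), Add(Add(U, Y), -3))) = Add(1, Mul(Rational(1, 4), Add(-3, U, Y))) = Add(1, Add(Rational(-3, 4), Mul(Rational(1, 4), U), Mul(Rational(1, 4), Y))) = Add(Rational(1, 4), Mul(Rational(1, 4), U), Mul(Rational(1, 4), Y)))
Function('N')(v, S) = Add(v, Mul(S, v)) (Function('N')(v, S) = Add(Mul(S, v), v) = Add(v, Mul(S, v)))
R = 14 (R = Mul(2, Add(Add(Rational(1, 4), Mul(Rational(1, 4), 0), Mul(Rational(1, 4), 3)), 6)) = Mul(2, Add(Add(Rational(1, 4), 0, Rational(3, 4)), 6)) = Mul(2, Add(1, 6)) = Mul(2, 7) = 14)
Add(Mul(R, Function('N')(Pow(9, -1), 4)), Function('d')(10)) = Add(Mul(14, Mul(Pow(9, -1), Add(1, 4))), 8) = Add(Mul(14, Mul(Rational(1, 9), 5)), 8) = Add(Mul(14, Rational(5, 9)), 8) = Add(Rational(70, 9), 8) = Rational(142, 9)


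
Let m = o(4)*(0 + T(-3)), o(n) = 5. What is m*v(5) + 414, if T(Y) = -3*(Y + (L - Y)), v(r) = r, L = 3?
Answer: 189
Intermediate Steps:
T(Y) = -9 (T(Y) = -3*(Y + (3 - Y)) = -3*3 = -9)
m = -45 (m = 5*(0 - 9) = 5*(-9) = -45)
m*v(5) + 414 = -45*5 + 414 = -225 + 414 = 189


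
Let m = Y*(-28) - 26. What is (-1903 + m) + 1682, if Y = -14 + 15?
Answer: -275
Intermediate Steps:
Y = 1
m = -54 (m = 1*(-28) - 26 = -28 - 26 = -54)
(-1903 + m) + 1682 = (-1903 - 54) + 1682 = -1957 + 1682 = -275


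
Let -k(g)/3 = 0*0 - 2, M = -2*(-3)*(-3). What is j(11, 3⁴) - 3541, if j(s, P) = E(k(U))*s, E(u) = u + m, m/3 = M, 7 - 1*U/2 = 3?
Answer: -4069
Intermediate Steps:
U = 8 (U = 14 - 2*3 = 14 - 6 = 8)
M = -18 (M = 6*(-3) = -18)
m = -54 (m = 3*(-18) = -54)
k(g) = 6 (k(g) = -3*(0*0 - 2) = -3*(0 - 2) = -3*(-2) = 6)
E(u) = -54 + u (E(u) = u - 54 = -54 + u)
j(s, P) = -48*s (j(s, P) = (-54 + 6)*s = -48*s)
j(11, 3⁴) - 3541 = -48*11 - 3541 = -528 - 3541 = -4069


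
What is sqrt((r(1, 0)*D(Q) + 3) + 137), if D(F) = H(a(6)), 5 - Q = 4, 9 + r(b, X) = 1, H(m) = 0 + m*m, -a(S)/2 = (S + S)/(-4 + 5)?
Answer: 2*I*sqrt(1117) ≈ 66.843*I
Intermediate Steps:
a(S) = -4*S (a(S) = -2*(S + S)/(-4 + 5) = -2*2*S/1 = -2*2*S = -4*S)
H(m) = m**2 (H(m) = 0 + m**2 = m**2)
r(b, X) = -8 (r(b, X) = -9 + 1 = -8)
Q = 1 (Q = 5 - 1*4 = 5 - 4 = 1)
D(F) = 576 (D(F) = (-4*6)**2 = (-24)**2 = 576)
sqrt((r(1, 0)*D(Q) + 3) + 137) = sqrt((-8*576 + 3) + 137) = sqrt((-4608 + 3) + 137) = sqrt(-4605 + 137) = sqrt(-4468) = 2*I*sqrt(1117)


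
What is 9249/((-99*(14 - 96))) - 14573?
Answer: -39431455/2706 ≈ -14572.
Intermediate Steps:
9249/((-99*(14 - 96))) - 14573 = 9249/((-99*(-82))) - 14573 = 9249/8118 - 14573 = 9249*(1/8118) - 14573 = 3083/2706 - 14573 = -39431455/2706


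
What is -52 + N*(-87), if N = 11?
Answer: -1009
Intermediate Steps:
-52 + N*(-87) = -52 + 11*(-87) = -52 - 957 = -1009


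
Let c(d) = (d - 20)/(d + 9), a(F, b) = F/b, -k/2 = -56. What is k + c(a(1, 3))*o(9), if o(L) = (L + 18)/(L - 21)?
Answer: 13075/112 ≈ 116.74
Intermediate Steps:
k = 112 (k = -2*(-56) = 112)
o(L) = (18 + L)/(-21 + L)
c(d) = (-20 + d)/(9 + d)
k + c(a(1, 3))*o(9) = 112 + ((-20 + 1/3)/(9 + 1/3))*((18 + 9)/(-21 + 9)) = 112 + ((-20 + 1*(1/3))/(9 + 1*(1/3)))*(27/(-12)) = 112 + ((-20 + 1/3)/(9 + 1/3))*(-1/12*27) = 112 + (-59/3/(28/3))*(-9/4) = 112 + ((3/28)*(-59/3))*(-9/4) = 112 - 59/28*(-9/4) = 112 + 531/112 = 13075/112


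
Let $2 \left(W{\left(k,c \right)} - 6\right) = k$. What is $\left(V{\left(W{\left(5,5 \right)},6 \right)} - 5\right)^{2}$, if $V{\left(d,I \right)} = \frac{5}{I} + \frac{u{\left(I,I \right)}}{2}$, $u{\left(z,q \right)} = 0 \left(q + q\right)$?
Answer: $\frac{625}{36} \approx 17.361$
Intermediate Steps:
$u{\left(z,q \right)} = 0$ ($u{\left(z,q \right)} = 0 \cdot 2 q = 0$)
$W{\left(k,c \right)} = 6 + \frac{k}{2}$
$V{\left(d,I \right)} = \frac{5}{I}$ ($V{\left(d,I \right)} = \frac{5}{I} + \frac{0}{2} = \frac{5}{I} + 0 \cdot \frac{1}{2} = \frac{5}{I} + 0 = \frac{5}{I}$)
$\left(V{\left(W{\left(5,5 \right)},6 \right)} - 5\right)^{2} = \left(\frac{5}{6} - 5\right)^{2} = \left(- \frac{25}{6}\right)^{2} = \frac{625}{36}$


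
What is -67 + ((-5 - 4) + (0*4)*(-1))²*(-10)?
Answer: -877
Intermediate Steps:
-67 + ((-5 - 4) + (0*4)*(-1))²*(-10) = -67 + (-9 + 0*(-1))²*(-10) = -67 + (-9 + 0)²*(-10) = -67 + (-9)²*(-10) = -67 + 81*(-10) = -67 - 810 = -877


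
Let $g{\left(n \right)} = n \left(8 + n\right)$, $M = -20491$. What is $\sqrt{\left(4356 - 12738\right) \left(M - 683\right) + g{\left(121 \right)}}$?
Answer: $\sqrt{177496077} \approx 13323.0$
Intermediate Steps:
$\sqrt{\left(4356 - 12738\right) \left(M - 683\right) + g{\left(121 \right)}} = \sqrt{\left(4356 - 12738\right) \left(-20491 - 683\right) + 121 \left(8 + 121\right)} = \sqrt{\left(-8382\right) \left(-21174\right) + 121 \cdot 129} = \sqrt{177480468 + 15609} = \sqrt{177496077}$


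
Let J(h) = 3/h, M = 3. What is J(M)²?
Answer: 1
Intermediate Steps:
J(M)² = (3/3)² = (3*(⅓))² = 1² = 1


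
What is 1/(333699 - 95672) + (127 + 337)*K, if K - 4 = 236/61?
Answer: 53013373501/14519647 ≈ 3651.1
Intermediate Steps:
K = 480/61 (K = 4 + 236/61 = 480/61 ≈ 7.8689)
1/(333699 - 95672) + (127 + 337)*K = 1/(333699 - 95672) + (127 + 337)*(480/61) = 1/238027 + 464*(480/61) = 1/238027 + 222720/61 = 53013373501/14519647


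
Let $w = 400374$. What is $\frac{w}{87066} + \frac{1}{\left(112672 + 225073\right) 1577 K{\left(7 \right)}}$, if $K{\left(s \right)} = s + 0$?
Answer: $\frac{1692450375698}{368043090715} \approx 4.5985$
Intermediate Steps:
$K{\left(s \right)} = s$
$\frac{w}{87066} + \frac{1}{\left(112672 + 225073\right) 1577 K{\left(7 \right)}} = \frac{400374}{87066} + \frac{1}{\left(112672 + 225073\right) 1577 \cdot 7} = 400374 \cdot \frac{1}{87066} + \frac{1}{337745 \cdot 11039} = \frac{22243}{4837} + \frac{1}{337745} \cdot \frac{1}{11039} = \frac{22243}{4837} + \frac{1}{3728367055} = \frac{1692450375698}{368043090715}$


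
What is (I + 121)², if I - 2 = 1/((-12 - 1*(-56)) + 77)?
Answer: 221533456/14641 ≈ 15131.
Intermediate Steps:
I = 243/121 (I = 2 + 1/((-12 - 1*(-56)) + 77) = 2 + 1/((-12 + 56) + 77) = 2 + 1/(44 + 77) = 2 + 1/121 = 243/121 ≈ 2.0083)
(I + 121)² = (243/121 + 121)² = (14884/121)² = 221533456/14641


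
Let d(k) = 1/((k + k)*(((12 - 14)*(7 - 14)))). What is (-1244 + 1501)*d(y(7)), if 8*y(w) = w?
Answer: 514/49 ≈ 10.490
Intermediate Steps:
y(w) = w/8
d(k) = 1/(28*k) (d(k) = 1/(((2*k))*((-2*(-7)))) = (1/(2*k))/14 = (1/(2*k))*(1/14) = 1/(28*k))
(-1244 + 1501)*d(y(7)) = (-1244 + 1501)*(1/(28*(((⅛)*7)))) = 257*(1/(28*(7/8))) = 257*((1/28)*(8/7)) = 257*(2/49) = 514/49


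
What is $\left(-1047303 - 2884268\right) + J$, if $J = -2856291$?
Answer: $-6787862$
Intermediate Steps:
$\left(-1047303 - 2884268\right) + J = \left(-1047303 - 2884268\right) - 2856291 = -3931571 - 2856291 = -6787862$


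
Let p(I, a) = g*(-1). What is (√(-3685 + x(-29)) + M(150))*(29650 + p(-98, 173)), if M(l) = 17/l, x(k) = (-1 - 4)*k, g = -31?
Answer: 504577/150 + 59362*I*√885 ≈ 3363.8 + 1.766e+6*I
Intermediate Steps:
x(k) = -5*k
p(I, a) = 31 (p(I, a) = -31*(-1) = 31)
(√(-3685 + x(-29)) + M(150))*(29650 + p(-98, 173)) = (√(-3685 - 5*(-29)) + 17/150)*(29650 + 31) = (√(-3685 + 145) + 17*(1/150))*29681 = (√(-3540) + 17/150)*29681 = (2*I*√885 + 17/150)*29681 = (17/150 + 2*I*√885)*29681 = 504577/150 + 59362*I*√885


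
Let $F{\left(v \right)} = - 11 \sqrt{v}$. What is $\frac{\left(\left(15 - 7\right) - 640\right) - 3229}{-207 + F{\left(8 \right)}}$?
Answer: $\frac{799227}{41881} - \frac{84942 \sqrt{2}}{41881} \approx 16.215$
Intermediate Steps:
$\frac{\left(\left(15 - 7\right) - 640\right) - 3229}{-207 + F{\left(8 \right)}} = \frac{\left(\left(15 - 7\right) - 640\right) - 3229}{-207 - 11 \sqrt{8}} = \frac{\left(\left(15 - 7\right) - 640\right) - 3229}{-207 - 11 \cdot 2 \sqrt{2}} = \frac{\left(8 - 640\right) - 3229}{-207 - 22 \sqrt{2}} = \frac{-632 - 3229}{-207 - 22 \sqrt{2}} = - \frac{3861}{-207 - 22 \sqrt{2}}$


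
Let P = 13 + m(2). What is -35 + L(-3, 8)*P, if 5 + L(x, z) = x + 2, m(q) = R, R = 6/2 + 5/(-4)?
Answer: -247/2 ≈ -123.50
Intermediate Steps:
R = 7/4 (R = 6*(1/2) + 5*(-1/4) = 3 - 5/4 = 7/4 ≈ 1.7500)
m(q) = 7/4
P = 59/4 (P = 13 + 7/4 = 59/4 ≈ 14.750)
L(x, z) = -3 + x (L(x, z) = -5 + (x + 2) = -5 + (2 + x) = -3 + x)
-35 + L(-3, 8)*P = -35 + (-3 - 3)*(59/4) = -35 - 6*59/4 = -35 - 177/2 = -247/2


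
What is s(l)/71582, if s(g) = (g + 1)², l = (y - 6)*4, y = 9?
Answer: 169/71582 ≈ 0.0023609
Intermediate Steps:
l = 12 (l = (9 - 6)*4 = 3*4 = 12)
s(g) = (1 + g)²
s(l)/71582 = (1 + 12)²/71582 = 13²*(1/71582) = 169*(1/71582) = 169/71582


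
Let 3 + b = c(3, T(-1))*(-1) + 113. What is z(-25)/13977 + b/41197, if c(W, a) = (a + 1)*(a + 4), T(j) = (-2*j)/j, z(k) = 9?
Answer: 215133/63978941 ≈ 0.0033626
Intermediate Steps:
T(j) = -2
c(W, a) = (1 + a)*(4 + a)
b = 112 (b = -3 + ((4 + (-2)² + 5*(-2))*(-1) + 113) = -3 + ((4 + 4 - 10)*(-1) + 113) = -3 + (-2*(-1) + 113) = -3 + (2 + 113) = -3 + 115 = 112)
z(-25)/13977 + b/41197 = 9/13977 + 112/41197 = 9*(1/13977) + 112*(1/41197) = 1/1553 + 112/41197 = 215133/63978941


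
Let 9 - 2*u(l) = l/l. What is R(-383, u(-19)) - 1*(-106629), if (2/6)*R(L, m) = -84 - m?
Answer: 106365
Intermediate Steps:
u(l) = 4 (u(l) = 9/2 - l/(2*l) = 9/2 - ½*1 = 9/2 - ½ = 4)
R(L, m) = -252 - 3*m (R(L, m) = 3*(-84 - m) = -252 - 3*m)
R(-383, u(-19)) - 1*(-106629) = (-252 - 3*4) - 1*(-106629) = (-252 - 12) + 106629 = -264 + 106629 = 106365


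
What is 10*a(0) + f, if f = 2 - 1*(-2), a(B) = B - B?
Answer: 4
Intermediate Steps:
a(B) = 0
f = 4 (f = 2 + 2 = 4)
10*a(0) + f = 10*0 + 4 = 0 + 4 = 4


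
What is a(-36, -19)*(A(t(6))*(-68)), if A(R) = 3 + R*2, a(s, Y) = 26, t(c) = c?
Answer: -26520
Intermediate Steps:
A(R) = 3 + 2*R
a(-36, -19)*(A(t(6))*(-68)) = 26*((3 + 2*6)*(-68)) = 26*((3 + 12)*(-68)) = 26*(15*(-68)) = 26*(-1020) = -26520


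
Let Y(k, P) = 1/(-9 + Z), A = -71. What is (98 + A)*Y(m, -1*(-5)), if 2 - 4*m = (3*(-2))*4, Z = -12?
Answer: -9/7 ≈ -1.2857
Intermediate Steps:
m = 13/2 (m = ½ - 3*(-2)*4/4 = ½ - (-3)*4/2 = ½ - ¼*(-24) = ½ + 6 = 13/2 ≈ 6.5000)
Y(k, P) = -1/21 (Y(k, P) = 1/(-9 - 12) = 1/(-21) = -1/21)
(98 + A)*Y(m, -1*(-5)) = (98 - 71)*(-1/21) = 27*(-1/21) = -9/7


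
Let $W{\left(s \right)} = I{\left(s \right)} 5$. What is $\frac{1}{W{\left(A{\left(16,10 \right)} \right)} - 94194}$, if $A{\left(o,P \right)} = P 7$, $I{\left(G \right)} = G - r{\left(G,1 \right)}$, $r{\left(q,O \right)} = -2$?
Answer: $- \frac{1}{93834} \approx -1.0657 \cdot 10^{-5}$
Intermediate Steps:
$I{\left(G \right)} = 2 + G$ ($I{\left(G \right)} = G - -2 = G + 2 = 2 + G$)
$A{\left(o,P \right)} = 7 P$
$W{\left(s \right)} = 10 + 5 s$ ($W{\left(s \right)} = \left(2 + s\right) 5 = 10 + 5 s$)
$\frac{1}{W{\left(A{\left(16,10 \right)} \right)} - 94194} = \frac{1}{\left(10 + 5 \cdot 7 \cdot 10\right) - 94194} = \frac{1}{\left(10 + 5 \cdot 70\right) - 94194} = \frac{1}{\left(10 + 350\right) - 94194} = \frac{1}{360 - 94194} = \frac{1}{-93834} = - \frac{1}{93834}$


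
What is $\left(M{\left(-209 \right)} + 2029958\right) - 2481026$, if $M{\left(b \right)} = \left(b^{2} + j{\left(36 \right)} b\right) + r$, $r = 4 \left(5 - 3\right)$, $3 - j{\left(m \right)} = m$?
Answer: $-400482$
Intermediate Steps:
$j{\left(m \right)} = 3 - m$
$r = 8$ ($r = 4 \cdot 2 = 8$)
$M{\left(b \right)} = 8 + b^{2} - 33 b$ ($M{\left(b \right)} = \left(b^{2} + \left(3 - 36\right) b\right) + 8 = \left(b^{2} - 33 b\right) + 8 = 8 + b^{2} - 33 b$)
$\left(M{\left(-209 \right)} + 2029958\right) - 2481026 = \left(\left(8 + \left(-209\right)^{2} - -6897\right) + 2029958\right) - 2481026 = \left(\left(8 + 43681 + 6897\right) + 2029958\right) - 2481026 = \left(50586 + 2029958\right) - 2481026 = 2080544 - 2481026 = -400482$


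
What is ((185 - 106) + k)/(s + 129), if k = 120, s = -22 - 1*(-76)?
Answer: 199/183 ≈ 1.0874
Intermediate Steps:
s = 54 (s = -22 + 76 = 54)
((185 - 106) + k)/(s + 129) = ((185 - 106) + 120)/(54 + 129) = (79 + 120)/183 = 199*(1/183) = 199/183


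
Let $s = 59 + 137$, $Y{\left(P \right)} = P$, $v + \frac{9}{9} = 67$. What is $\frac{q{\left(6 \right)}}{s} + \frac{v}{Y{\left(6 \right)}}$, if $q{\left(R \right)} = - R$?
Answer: $\frac{1075}{98} \approx 10.969$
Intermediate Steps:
$v = 66$ ($v = -1 + 67 = 66$)
$s = 196$
$\frac{q{\left(6 \right)}}{s} + \frac{v}{Y{\left(6 \right)}} = \frac{\left(-1\right) 6}{196} + \frac{66}{6} = \left(-6\right) \frac{1}{196} + 66 \cdot \frac{1}{6} = - \frac{3}{98} + 11 = \frac{1075}{98}$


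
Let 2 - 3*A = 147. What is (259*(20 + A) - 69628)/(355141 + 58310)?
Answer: -230899/1240353 ≈ -0.18616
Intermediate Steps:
A = -145/3 (A = ⅔ - ⅓*147 = ⅔ - 49 = -145/3 ≈ -48.333)
(259*(20 + A) - 69628)/(355141 + 58310) = (259*(20 - 145/3) - 69628)/(355141 + 58310) = (259*(-85/3) - 69628)/413451 = (-22015/3 - 69628)*(1/413451) = -230899/3*1/413451 = -230899/1240353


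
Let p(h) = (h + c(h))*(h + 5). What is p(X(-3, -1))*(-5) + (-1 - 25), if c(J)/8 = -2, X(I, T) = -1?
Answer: 314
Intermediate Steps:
c(J) = -16 (c(J) = 8*(-2) = -16)
p(h) = (-16 + h)*(5 + h) (p(h) = (h - 16)*(h + 5) = (-16 + h)*(5 + h))
p(X(-3, -1))*(-5) + (-1 - 25) = (-80 + (-1)**2 - 11*(-1))*(-5) + (-1 - 25) = (-80 + 1 + 11)*(-5) - 26 = -68*(-5) - 26 = 340 - 26 = 314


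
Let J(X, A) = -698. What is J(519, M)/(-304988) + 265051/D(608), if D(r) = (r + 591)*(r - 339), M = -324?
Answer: 40531250513/49184042314 ≈ 0.82407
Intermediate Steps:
D(r) = (-339 + r)*(591 + r) (D(r) = (591 + r)*(-339 + r) = (-339 + r)*(591 + r))
J(519, M)/(-304988) + 265051/D(608) = -698/(-304988) + 265051/(-200349 + 608**2 + 252*608) = -698*(-1/304988) + 265051/(-200349 + 369664 + 153216) = 349/152494 + 265051/322531 = 40531250513/49184042314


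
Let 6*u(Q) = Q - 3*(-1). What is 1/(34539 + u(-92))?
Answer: 6/207145 ≈ 2.8965e-5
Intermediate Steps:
u(Q) = 1/2 + Q/6 (u(Q) = (Q - 3*(-1))/6 = (Q + 3)/6 = (3 + Q)/6 = 1/2 + Q/6)
1/(34539 + u(-92)) = 1/(34539 + (1/2 + (1/6)*(-92))) = 1/(34539 + (1/2 - 46/3)) = 1/(34539 - 89/6) = 1/(207145/6) = 6/207145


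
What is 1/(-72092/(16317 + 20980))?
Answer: -37297/72092 ≈ -0.51735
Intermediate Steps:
1/(-72092/(16317 + 20980)) = 1/(-72092/37297) = -37297/72092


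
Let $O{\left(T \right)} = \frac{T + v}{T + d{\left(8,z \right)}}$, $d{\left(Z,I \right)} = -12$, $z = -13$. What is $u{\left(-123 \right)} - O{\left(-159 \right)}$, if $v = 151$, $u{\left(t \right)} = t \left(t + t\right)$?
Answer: $\frac{5174110}{171} \approx 30258.0$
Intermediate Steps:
$u{\left(t \right)} = 2 t^{2}$ ($u{\left(t \right)} = t 2 t = 2 t^{2}$)
$O{\left(T \right)} = \frac{151 + T}{-12 + T}$ ($O{\left(T \right)} = \frac{T + 151}{T - 12} = \frac{151 + T}{-12 + T}$)
$u{\left(-123 \right)} - O{\left(-159 \right)} = 2 \left(-123\right)^{2} - \frac{151 - 159}{-12 - 159} = 2 \cdot 15129 - \frac{1}{-171} \left(-8\right) = 30258 - \left(- \frac{1}{171}\right) \left(-8\right) = 30258 - \frac{8}{171} = \frac{5174110}{171}$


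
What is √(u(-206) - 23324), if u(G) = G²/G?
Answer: I*√23530 ≈ 153.4*I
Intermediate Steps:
u(G) = G
√(u(-206) - 23324) = √(-206 - 23324) = √(-23530) = I*√23530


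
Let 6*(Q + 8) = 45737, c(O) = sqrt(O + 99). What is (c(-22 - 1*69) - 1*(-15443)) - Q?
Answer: 46969/6 + 2*sqrt(2) ≈ 7831.0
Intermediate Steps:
c(O) = sqrt(99 + O)
Q = 45689/6 (Q = -8 + (1/6)*45737 = -8 + 45737/6 = 45689/6 ≈ 7614.8)
(c(-22 - 1*69) - 1*(-15443)) - Q = (sqrt(99 + (-22 - 1*69)) - 1*(-15443)) - 1*45689/6 = (sqrt(99 + (-22 - 69)) + 15443) - 45689/6 = (sqrt(99 - 91) + 15443) - 45689/6 = (sqrt(8) + 15443) - 45689/6 = (2*sqrt(2) + 15443) - 45689/6 = (15443 + 2*sqrt(2)) - 45689/6 = 46969/6 + 2*sqrt(2)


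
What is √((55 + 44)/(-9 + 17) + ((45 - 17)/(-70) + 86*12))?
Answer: √417590/20 ≈ 32.311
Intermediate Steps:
√((55 + 44)/(-9 + 17) + ((45 - 17)/(-70) + 86*12)) = √(99/8 + (28*(-1/70) + 1032)) = √((⅛)*99 + (-⅖ + 1032)) = √(99/8 + 5158/5) = √(41759/40) = √417590/20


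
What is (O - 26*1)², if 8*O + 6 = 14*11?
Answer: 225/4 ≈ 56.250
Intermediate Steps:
O = 37/2 (O = -¾ + (14*11)/8 = -¾ + (⅛)*154 = -¾ + 77/4 = 37/2 ≈ 18.500)
(O - 26*1)² = (37/2 - 26*1)² = (37/2 - 26)² = (-15/2)² = 225/4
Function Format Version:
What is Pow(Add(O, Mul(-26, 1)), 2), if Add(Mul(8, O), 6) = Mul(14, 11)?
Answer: Rational(225, 4) ≈ 56.250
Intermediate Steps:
O = Rational(37, 2) (O = Add(Rational(-3, 4), Mul(Rational(1, 8), Mul(14, 11))) = Add(Rational(-3, 4), Mul(Rational(1, 8), 154)) = Add(Rational(-3, 4), Rational(77, 4)) = Rational(37, 2) ≈ 18.500)
Pow(Add(O, Mul(-26, 1)), 2) = Pow(Add(Rational(37, 2), Mul(-26, 1)), 2) = Pow(Add(Rational(37, 2), -26), 2) = Pow(Rational(-15, 2), 2) = Rational(225, 4)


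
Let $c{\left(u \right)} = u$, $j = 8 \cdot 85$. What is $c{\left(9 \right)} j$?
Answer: $6120$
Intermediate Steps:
$j = 680$
$c{\left(9 \right)} j = 9 \cdot 680 = 6120$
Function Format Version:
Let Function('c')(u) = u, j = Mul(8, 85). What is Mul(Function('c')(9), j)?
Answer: 6120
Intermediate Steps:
j = 680
Mul(Function('c')(9), j) = Mul(9, 680) = 6120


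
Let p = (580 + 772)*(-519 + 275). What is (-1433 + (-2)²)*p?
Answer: 471409952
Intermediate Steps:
p = -329888 (p = 1352*(-244) = -329888)
(-1433 + (-2)²)*p = (-1433 + (-2)²)*(-329888) = (-1433 + 4)*(-329888) = -1429*(-329888) = 471409952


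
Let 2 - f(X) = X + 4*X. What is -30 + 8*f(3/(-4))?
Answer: 16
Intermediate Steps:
f(X) = 2 - 5*X (f(X) = 2 - (X + 4*X) = 2 - 5*X)
-30 + 8*f(3/(-4)) = -30 + 8*(2 - 15/(-4)) = -30 + 8*(2 - 15*(-1)/4) = -30 + 8*(2 - 5*(-¾)) = -30 + 8*(2 + 15/4) = -30 + 8*(23/4) = -30 + 46 = 16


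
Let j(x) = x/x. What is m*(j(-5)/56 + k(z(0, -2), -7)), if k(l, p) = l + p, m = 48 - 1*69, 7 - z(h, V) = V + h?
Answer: -339/8 ≈ -42.375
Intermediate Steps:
z(h, V) = 7 - V - h (z(h, V) = 7 - (V + h) = 7 + (-V - h) = 7 - V - h)
m = -21 (m = 48 - 69 = -21)
j(x) = 1
m*(j(-5)/56 + k(z(0, -2), -7)) = -21*(1/56 + ((7 - 1*(-2) - 1*0) - 7)) = -21*(1*(1/56) + ((7 + 2 + 0) - 7)) = -21*(1/56 + (9 - 7)) = -21*(1/56 + 2) = -21*113/56 = -339/8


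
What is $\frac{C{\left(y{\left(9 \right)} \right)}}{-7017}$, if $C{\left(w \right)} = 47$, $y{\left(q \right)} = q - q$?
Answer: $- \frac{47}{7017} \approx -0.006698$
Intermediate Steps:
$y{\left(q \right)} = 0$
$\frac{C{\left(y{\left(9 \right)} \right)}}{-7017} = \frac{47}{-7017} = 47 \left(- \frac{1}{7017}\right) = - \frac{47}{7017}$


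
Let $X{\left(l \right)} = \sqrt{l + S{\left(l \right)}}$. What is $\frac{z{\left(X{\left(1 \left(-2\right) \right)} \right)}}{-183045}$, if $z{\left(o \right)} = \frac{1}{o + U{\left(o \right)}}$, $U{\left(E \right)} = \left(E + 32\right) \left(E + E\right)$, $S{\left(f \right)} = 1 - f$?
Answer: $- \frac{1}{12264015} \approx -8.1539 \cdot 10^{-8}$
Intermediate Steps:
$X{\left(l \right)} = 1$ ($X{\left(l \right)} = \sqrt{l - \left(-1 + l\right)} = \sqrt{1} = 1$)
$U{\left(E \right)} = 2 E \left(32 + E\right)$ ($U{\left(E \right)} = \left(32 + E\right) 2 E = 2 E \left(32 + E\right)$)
$z{\left(o \right)} = \frac{1}{o + 2 o \left(32 + o\right)}$
$\frac{z{\left(X{\left(1 \left(-2\right) \right)} \right)}}{-183045} = \frac{1^{-1} \frac{1}{65 + 2 \cdot 1}}{-183045} = 1 \frac{1}{65 + 2} \left(- \frac{1}{183045}\right) = 1 \cdot \frac{1}{67} \left(- \frac{1}{183045}\right) = \frac{1}{67} \left(- \frac{1}{183045}\right) = - \frac{1}{12264015}$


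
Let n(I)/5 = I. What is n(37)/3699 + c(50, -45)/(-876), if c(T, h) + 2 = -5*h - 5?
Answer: -107387/540054 ≈ -0.19884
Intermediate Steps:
c(T, h) = -7 - 5*h (c(T, h) = -2 + (-5*h - 5) = -2 + (-5 - 5*h) = -7 - 5*h)
n(I) = 5*I
n(37)/3699 + c(50, -45)/(-876) = (5*37)/3699 + (-7 - 5*(-45))/(-876) = 185*(1/3699) + (-7 + 225)*(-1/876) = 185/3699 + 218*(-1/876) = 185/3699 - 109/438 = -107387/540054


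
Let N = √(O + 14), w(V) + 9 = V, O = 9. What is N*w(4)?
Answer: -5*√23 ≈ -23.979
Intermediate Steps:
w(V) = -9 + V
N = √23 (N = √(9 + 14) = √23 ≈ 4.7958)
N*w(4) = √23*(-9 + 4) = √23*(-5) = -5*√23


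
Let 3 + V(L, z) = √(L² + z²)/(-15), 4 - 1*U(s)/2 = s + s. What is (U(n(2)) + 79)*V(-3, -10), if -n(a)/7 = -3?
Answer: -9 - √109/5 ≈ -11.088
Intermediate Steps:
n(a) = 21 (n(a) = -7*(-3) = 21)
U(s) = 8 - 4*s (U(s) = 8 - 2*(s + s) = 8 - 4*s)
V(L, z) = -3 - √(L² + z²)/15 (V(L, z) = -3 + √(L² + z²)/(-15) = -3 + √(L² + z²)*(-1/15) = -3 - √(L² + z²)/15)
(U(n(2)) + 79)*V(-3, -10) = ((8 - 4*21) + 79)*(-3 - √((-3)² + (-10)²)/15) = ((8 - 84) + 79)*(-3 - √(9 + 100)/15) = (-76 + 79)*(-3 - √109/15) = 3*(-3 - √109/15) = -9 - √109/5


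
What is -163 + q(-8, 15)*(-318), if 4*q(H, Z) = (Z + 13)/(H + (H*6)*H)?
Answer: -31757/188 ≈ -168.92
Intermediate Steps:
q(H, Z) = (13 + Z)/(4*(H + 6*H**2)) (q(H, Z) = ((Z + 13)/(H + (H*6)*H))/4 = ((13 + Z)/(H + (6*H)*H))/4 = ((13 + Z)/(H + 6*H**2))/4 = (13 + Z)/(4*(H + 6*H**2)))
-163 + q(-8, 15)*(-318) = -163 + ((1/4)*(13 + 15)/(-8*(1 + 6*(-8))))*(-318) = -163 + ((1/4)*(-1/8)*28/(1 - 48))*(-318) = -163 + ((1/4)*(-1/8)*28/(-47))*(-318) = -163 + ((1/4)*(-1/8)*(-1/47)*28)*(-318) = -163 + (7/376)*(-318) = -163 - 1113/188 = -31757/188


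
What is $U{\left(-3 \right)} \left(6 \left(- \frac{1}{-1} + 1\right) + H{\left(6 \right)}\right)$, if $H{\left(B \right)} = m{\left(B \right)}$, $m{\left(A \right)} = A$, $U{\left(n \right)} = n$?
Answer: $-54$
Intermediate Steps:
$H{\left(B \right)} = B$
$U{\left(-3 \right)} \left(6 \left(- \frac{1}{-1} + 1\right) + H{\left(6 \right)}\right) = - 3 \left(6 \left(- \frac{1}{-1} + 1\right) + 6\right) = - 3 \left(6 \left(\left(-1\right) \left(-1\right) + 1\right) + 6\right) = - 3 \left(6 \left(1 + 1\right) + 6\right) = - 3 \left(6 \cdot 2 + 6\right) = - 3 \left(12 + 6\right) = \left(-3\right) 18 = -54$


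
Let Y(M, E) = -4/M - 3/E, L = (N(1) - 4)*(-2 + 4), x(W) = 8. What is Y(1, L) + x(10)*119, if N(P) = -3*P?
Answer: 13275/14 ≈ 948.21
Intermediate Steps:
L = -14 (L = (-3*1 - 4)*(-2 + 4) = (-3 - 4)*2 = -7*2 = -14)
Y(1, L) + x(10)*119 = (-4/1 - 3/(-14)) + 8*119 = (-4*1 - 3*(-1/14)) + 952 = (-4 + 3/14) + 952 = -53/14 + 952 = 13275/14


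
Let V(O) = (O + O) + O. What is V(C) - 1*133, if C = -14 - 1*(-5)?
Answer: -160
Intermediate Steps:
C = -9 (C = -14 + 5 = -9)
V(O) = 3*O (V(O) = 2*O + O = 3*O)
V(C) - 1*133 = 3*(-9) - 1*133 = -27 - 133 = -160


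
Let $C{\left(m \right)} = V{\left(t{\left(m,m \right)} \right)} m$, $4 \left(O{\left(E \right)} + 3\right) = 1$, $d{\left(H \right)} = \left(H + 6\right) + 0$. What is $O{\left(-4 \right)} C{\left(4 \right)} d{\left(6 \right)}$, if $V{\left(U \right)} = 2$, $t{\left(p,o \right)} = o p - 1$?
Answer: $-264$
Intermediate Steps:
$d{\left(H \right)} = 6 + H$ ($d{\left(H \right)} = \left(6 + H\right) + 0 = 6 + H$)
$t{\left(p,o \right)} = -1 + o p$
$O{\left(E \right)} = - \frac{11}{4}$ ($O{\left(E \right)} = -3 + \frac{1}{4} \cdot 1 = -3 + \frac{1}{4} = - \frac{11}{4}$)
$C{\left(m \right)} = 2 m$
$O{\left(-4 \right)} C{\left(4 \right)} d{\left(6 \right)} = - \frac{11 \cdot 2 \cdot 4}{4} \left(6 + 6\right) = \left(- \frac{11}{4}\right) 8 \cdot 12 = \left(-22\right) 12 = -264$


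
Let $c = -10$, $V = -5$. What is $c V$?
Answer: $50$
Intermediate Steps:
$c V = \left(-10\right) \left(-5\right) = 50$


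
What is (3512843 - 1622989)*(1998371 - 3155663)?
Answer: -2187112915368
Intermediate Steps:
(3512843 - 1622989)*(1998371 - 3155663) = 1889854*(-1157292) = -2187112915368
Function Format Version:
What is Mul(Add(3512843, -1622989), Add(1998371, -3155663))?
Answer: -2187112915368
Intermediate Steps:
Mul(Add(3512843, -1622989), Add(1998371, -3155663)) = Mul(1889854, -1157292) = -2187112915368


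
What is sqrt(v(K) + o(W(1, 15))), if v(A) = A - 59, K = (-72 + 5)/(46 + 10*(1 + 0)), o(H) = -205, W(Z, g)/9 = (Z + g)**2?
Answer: I*sqrt(207914)/28 ≈ 16.285*I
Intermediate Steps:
W(Z, g) = 9*(Z + g)**2
K = -67/56 (K = -67/(46 + 10*1) = -67/(46 + 10) = -67/56 ≈ -1.1964)
v(A) = -59 + A
sqrt(v(K) + o(W(1, 15))) = sqrt((-59 - 67/56) - 205) = sqrt(-3371/56 - 205) = sqrt(-14851/56) = I*sqrt(207914)/28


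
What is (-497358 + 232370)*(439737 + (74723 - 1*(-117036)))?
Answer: -167338862048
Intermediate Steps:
(-497358 + 232370)*(439737 + (74723 - 1*(-117036))) = -264988*(439737 + (74723 + 117036)) = -264988*(439737 + 191759) = -264988*631496 = -167338862048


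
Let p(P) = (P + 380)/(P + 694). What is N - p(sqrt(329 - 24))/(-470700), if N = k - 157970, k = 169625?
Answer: 176039063838461/15104166780 + 157*sqrt(305)/113281250850 ≈ 11655.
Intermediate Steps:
p(P) = (380 + P)/(694 + P)
N = 11655 (N = 169625 - 157970 = 11655)
N - p(sqrt(329 - 24))/(-470700) = 11655 - (380 + sqrt(329 - 24))/(694 + sqrt(329 - 24))/(-470700) = 11655 - (380 + sqrt(305))/(694 + sqrt(305))*(-1)/470700 = 11655 - (-1)*(380 + sqrt(305))/(470700*(694 + sqrt(305))) = 11655 + (380 + sqrt(305))/(470700*(694 + sqrt(305)))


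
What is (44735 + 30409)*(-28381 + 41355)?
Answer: 974918256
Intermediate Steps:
(44735 + 30409)*(-28381 + 41355) = 75144*12974 = 974918256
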